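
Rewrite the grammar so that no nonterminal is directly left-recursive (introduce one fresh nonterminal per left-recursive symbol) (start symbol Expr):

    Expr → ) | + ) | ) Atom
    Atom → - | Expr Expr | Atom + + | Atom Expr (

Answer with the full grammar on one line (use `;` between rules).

Expr → ) | + ) | ) Atom; Atom → - Atom1 | Expr Expr Atom1; Atom1 → + + Atom1 | Expr ( Atom1 | eps

Left recursion appears on Atom.
For Atom: α = {+ +, Expr (}, β = {-, Expr Expr}. Rewrite as Atom → β Atom1 and Atom1 → α Atom1 | ε.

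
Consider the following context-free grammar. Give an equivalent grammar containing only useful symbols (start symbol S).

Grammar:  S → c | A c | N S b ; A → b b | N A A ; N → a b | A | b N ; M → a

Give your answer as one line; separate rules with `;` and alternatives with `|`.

S → c | A c | N S b; A → b b | N A A; N → a b | A | b N

Generating nonterminals: {A, M, N, S}.
Reachable from S after that: {A, N, S}.
Removed useless symbols: {M} and every production mentioning them.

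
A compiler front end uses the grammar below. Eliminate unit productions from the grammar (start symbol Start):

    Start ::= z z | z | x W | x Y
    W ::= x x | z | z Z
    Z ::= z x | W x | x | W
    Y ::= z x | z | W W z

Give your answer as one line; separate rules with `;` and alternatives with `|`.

Unit pairs: Z ⇒* {W}.
For each unit pair (A, B), copy every non-unit production of B to A, then drop all unit productions.

Start ::= z z | z | x W | x Y; W ::= x x | z | z Z; Z ::= z x | W x | x | x x | z | z Z; Y ::= z x | z | W W z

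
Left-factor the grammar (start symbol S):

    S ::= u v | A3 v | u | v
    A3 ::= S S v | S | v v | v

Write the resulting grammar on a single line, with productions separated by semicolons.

S ::= A3 v | v | u S'; A3 ::= S A3' | v A3''; S' ::= v | ε; A3' ::= S v | ε; A3'' ::= v | ε

S has alternatives sharing prefix 'u': factor to S → u S' with S' → v | ε.
A3 has alternatives sharing prefix 'S': factor to A3 → S A3' with A3' → S v | ε.
A3 has alternatives sharing prefix 'v': factor to A3 → v A3'' with A3'' → v | ε.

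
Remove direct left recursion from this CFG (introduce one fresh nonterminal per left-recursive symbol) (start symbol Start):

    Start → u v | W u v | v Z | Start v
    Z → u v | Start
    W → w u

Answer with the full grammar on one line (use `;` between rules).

Directly left-recursive nonterminal: Start.
For Start: α = {v}, β = {u v, W u v, v Z}. Rewrite as Start → β Start1 and Start1 → α Start1 | ε.

Start → u v Start1 | W u v Start1 | v Z Start1; Z → u v | Start; W → w u; Start1 → v Start1 | eps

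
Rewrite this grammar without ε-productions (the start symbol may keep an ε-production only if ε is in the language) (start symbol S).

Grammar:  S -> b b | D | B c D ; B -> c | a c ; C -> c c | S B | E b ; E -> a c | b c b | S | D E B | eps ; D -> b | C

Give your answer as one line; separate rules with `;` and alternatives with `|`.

Nullable set = {E}.
ε ∉ L(G), so no ε-production is kept.
Add the nullable-subset variants: C → E b gives E b | b. E → D E B gives D E B | D B.

S -> b b | D | B c D; B -> c | a c; C -> c c | S B | E b | b; E -> a c | b c b | S | D E B | D B; D -> b | C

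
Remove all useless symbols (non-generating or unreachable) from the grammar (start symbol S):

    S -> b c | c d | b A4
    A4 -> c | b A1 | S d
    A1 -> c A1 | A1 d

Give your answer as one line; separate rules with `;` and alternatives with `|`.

S -> b c | c d | b A4; A4 -> c | S d

Generating nonterminals: {A4, S}.
Reachable from S after that: {A4, S}.
Removed useless symbols: {A1} and every production mentioning them.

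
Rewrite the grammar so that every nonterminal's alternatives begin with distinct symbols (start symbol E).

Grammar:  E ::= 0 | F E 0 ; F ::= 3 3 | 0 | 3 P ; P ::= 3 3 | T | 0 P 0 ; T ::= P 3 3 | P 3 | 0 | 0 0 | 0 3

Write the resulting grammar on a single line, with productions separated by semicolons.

F has alternatives sharing prefix '3': factor to F → 3 F' with F' → 3 | P.
T has alternatives sharing prefix '0': factor to T → 0 T' with T' → ε | 0 | 3.
T has alternatives sharing prefix 'P 3': factor to T → P 3 T'' with T'' → 3 | ε.

E ::= 0 | F E 0; F ::= 0 | 3 F'; P ::= 3 3 | T | 0 P 0; T ::= 0 T' | P 3 T''; F' ::= 3 | P; T' ::= epsilon | 0 | 3; T'' ::= 3 | epsilon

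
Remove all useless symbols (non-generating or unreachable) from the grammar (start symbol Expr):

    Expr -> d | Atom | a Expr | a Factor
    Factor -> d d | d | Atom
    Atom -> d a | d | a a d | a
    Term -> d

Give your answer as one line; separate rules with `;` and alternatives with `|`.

Expr -> d | Atom | a Expr | a Factor; Factor -> d d | d | Atom; Atom -> d a | d | a a d | a

Generating nonterminals: {Atom, Expr, Factor, Term}.
Reachable from Expr after that: {Atom, Expr, Factor}.
Removed useless symbols: {Term} and every production mentioning them.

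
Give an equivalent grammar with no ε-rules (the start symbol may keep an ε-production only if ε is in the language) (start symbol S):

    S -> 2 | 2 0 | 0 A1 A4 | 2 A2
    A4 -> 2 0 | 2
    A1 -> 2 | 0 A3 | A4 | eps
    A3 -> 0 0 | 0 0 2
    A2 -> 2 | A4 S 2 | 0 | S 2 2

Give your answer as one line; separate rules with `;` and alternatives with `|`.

Nullable nonterminals: {A1}.
ε ∉ L(G), so no ε-production is kept.
For each production, add variants omitting each subset of nullable occurrences: S → 0 A1 A4 gives 0 A1 A4 | 0 A4.

S -> 2 | 2 0 | 0 A1 A4 | 0 A4 | 2 A2; A4 -> 2 0 | 2; A1 -> 2 | 0 A3 | A4; A3 -> 0 0 | 0 0 2; A2 -> 2 | A4 S 2 | 0 | S 2 2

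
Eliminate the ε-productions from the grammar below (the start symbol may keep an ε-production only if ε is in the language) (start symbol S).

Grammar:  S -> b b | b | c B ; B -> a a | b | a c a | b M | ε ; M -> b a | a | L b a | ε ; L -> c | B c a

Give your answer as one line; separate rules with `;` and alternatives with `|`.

Nullable set = {B, M}.
ε ∉ L(G), so no ε-production is kept.
For each production, add variants omitting each subset of nullable occurrences: S → c B gives c B | c. L → B c a gives B c a | c a.

S -> b b | b | c B | c; B -> a a | b | a c a | b M; M -> b a | a | L b a; L -> c | B c a | c a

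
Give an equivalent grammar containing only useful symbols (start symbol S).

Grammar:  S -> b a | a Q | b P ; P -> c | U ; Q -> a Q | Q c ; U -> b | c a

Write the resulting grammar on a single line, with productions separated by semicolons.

S -> b a | b P; P -> c | U; U -> b | c a

Generating nonterminals: {P, S, U}.
Reachable from S after that: {P, S, U}.
Removed useless symbols: {Q} and every production mentioning them.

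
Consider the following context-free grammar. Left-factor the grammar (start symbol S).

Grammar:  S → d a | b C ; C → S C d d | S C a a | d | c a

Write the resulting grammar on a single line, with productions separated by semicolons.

S → d a | b C; C → d | c a | S C C'; C' → d d | a a

C has alternatives sharing prefix 'S C': factor to C → S C C' with C' → d d | a a.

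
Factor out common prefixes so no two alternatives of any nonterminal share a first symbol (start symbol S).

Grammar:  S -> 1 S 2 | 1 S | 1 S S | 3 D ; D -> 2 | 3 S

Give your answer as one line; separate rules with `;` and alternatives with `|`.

S has alternatives sharing prefix '1 S': factor to S → 1 S S' with S' → 2 | ε | S.

S -> 3 D | 1 S S'; D -> 2 | 3 S; S' -> 2 | ε | S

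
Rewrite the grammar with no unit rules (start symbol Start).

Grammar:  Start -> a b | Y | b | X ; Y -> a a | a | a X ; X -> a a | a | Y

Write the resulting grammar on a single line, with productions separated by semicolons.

Unit pairs: Start ⇒* {X, Y}; X ⇒* {Y}.
Replace each nonterminal's rules with the union of the non-unit rules of every nonterminal it unit-derives.

Start -> a b | b | a a | a | a X; Y -> a a | a | a X; X -> a a | a | a X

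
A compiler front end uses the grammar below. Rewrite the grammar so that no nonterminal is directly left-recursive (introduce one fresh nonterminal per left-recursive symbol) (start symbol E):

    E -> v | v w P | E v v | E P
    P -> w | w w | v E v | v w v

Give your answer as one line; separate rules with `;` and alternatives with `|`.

Left recursion appears on E.
For E: α = {v v, P}, β = {v, v w P}. Rewrite as E → β E' and E' → α E' | ε.

E -> v E' | v w P E'; P -> w | w w | v E v | v w v; E' -> v v E' | P E' | ε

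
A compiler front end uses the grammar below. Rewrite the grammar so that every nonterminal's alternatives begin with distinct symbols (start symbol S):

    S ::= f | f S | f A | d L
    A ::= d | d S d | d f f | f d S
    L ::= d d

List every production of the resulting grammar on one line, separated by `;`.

S has alternatives sharing prefix 'f': factor to S → f S' with S' → ε | S | A.
A has alternatives sharing prefix 'd': factor to A → d A' with A' → ε | S d | f f.

S ::= d L | f S'; A ::= f d S | d A'; L ::= d d; S' ::= ε | S | A; A' ::= ε | S d | f f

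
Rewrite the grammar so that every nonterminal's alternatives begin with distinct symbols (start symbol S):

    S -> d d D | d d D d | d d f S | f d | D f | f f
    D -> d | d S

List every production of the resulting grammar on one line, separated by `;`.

S -> D f | d d S' | f S''; D -> d D'; S' -> f S | D S'''; S'' -> d | f; D' -> ε | S; S''' -> ε | d

S has alternatives sharing prefix 'd d': factor to S → d d S' with S' → D | D d | f S.
S has alternatives sharing prefix 'f': factor to S → f S'' with S'' → d | f.
D has alternatives sharing prefix 'd': factor to D → d D' with D' → ε | S.
S' has alternatives sharing prefix 'D': factor to S' → D S''' with S''' → ε | d.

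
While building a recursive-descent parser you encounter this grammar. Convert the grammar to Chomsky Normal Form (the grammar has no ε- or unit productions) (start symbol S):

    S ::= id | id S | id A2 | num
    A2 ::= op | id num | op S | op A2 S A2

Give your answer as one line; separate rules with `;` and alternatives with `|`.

Introduce a nonterminal for each terminal appearing in a rule of length ≥ 2: X1 → id, X2 → num, X3 → op.
Binarize each right-hand side of length ≥ 3 by chaining fresh nonterminals (Y1, Y2, …): affected rules were A2 → X3 A2 S A2.

S ::= id | X1 S | X1 A2 | num; A2 ::= op | X1 X2 | X3 S | X3 Y1; X1 ::= id; X2 ::= num; X3 ::= op; Y1 ::= A2 Y2; Y2 ::= S A2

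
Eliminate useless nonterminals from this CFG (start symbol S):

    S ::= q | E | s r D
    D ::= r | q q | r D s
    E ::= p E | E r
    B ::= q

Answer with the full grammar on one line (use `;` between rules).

Generating nonterminals: {B, D, S}.
Reachable from S after that: {D, S}.
Removed useless symbols: {B, E} and every production mentioning them.

S ::= q | s r D; D ::= r | q q | r D s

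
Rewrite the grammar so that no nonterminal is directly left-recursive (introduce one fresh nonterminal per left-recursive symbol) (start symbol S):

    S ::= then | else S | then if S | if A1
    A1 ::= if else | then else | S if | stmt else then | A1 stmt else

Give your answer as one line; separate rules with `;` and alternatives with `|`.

S ::= then | else S | then if S | if A1; A1 ::= if else A1' | then else A1' | S if A1' | stmt else then A1'; A1' ::= stmt else A1' | ε

Directly left-recursive nonterminal: A1.
For A1: α = {stmt else}, β = {if else, then else, S if, stmt else then}. Rewrite as A1 → β A1' and A1' → α A1' | ε.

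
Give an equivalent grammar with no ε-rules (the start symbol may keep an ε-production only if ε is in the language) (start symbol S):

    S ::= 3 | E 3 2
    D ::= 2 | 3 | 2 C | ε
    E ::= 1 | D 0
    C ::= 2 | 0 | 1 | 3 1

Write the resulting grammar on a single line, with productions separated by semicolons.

S ::= 3 | E 3 2; D ::= 2 | 3 | 2 C; E ::= 1 | D 0 | 0; C ::= 2 | 0 | 1 | 3 1

Nullable nonterminals: {D}.
ε ∉ L(G), so no ε-production is kept.
Add the nullable-subset variants: E → D 0 gives D 0 | 0.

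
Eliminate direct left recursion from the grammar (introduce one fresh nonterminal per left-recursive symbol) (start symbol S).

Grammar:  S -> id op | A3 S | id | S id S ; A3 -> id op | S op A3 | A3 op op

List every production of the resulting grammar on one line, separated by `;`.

Directly left-recursive nonterminals: S, A3.
For S: α = {id S}, β = {id op, A3 S, id}. Rewrite as S → β S' and S' → α S' | ε.
For A3: α = {op op}, β = {id op, S op A3}. Rewrite as A3 → β A3' and A3' → α A3' | ε.

S -> id op S' | A3 S S' | id S'; A3 -> id op A3' | S op A3 A3'; S' -> id S S' | eps; A3' -> op op A3' | eps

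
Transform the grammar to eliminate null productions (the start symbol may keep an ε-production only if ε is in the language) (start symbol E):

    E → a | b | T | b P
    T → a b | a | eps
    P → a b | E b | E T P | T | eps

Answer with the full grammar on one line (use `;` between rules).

Nullable set = {E, P, T}.
ε ∈ L(G) since E is nullable, so keep E → ε.
For each production, add variants omitting each subset of nullable occurrences: P → E b gives E b | b. P → E T P gives E T P | E T | E P | E | T P | T.

E → a | b | T | b P | eps; T → a b | a; P → a b | E b | b | E T P | E T | E P | E | T P | T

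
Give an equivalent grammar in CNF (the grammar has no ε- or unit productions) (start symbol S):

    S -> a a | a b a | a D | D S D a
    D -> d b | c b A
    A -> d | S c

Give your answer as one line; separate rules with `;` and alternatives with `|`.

S -> X1 X1 | X1 Y1 | X1 D | D Y2; D -> X3 X2 | X4 Y4; A -> d | S X4; X1 -> a; X2 -> b; X3 -> d; X4 -> c; Y1 -> X2 X1; Y2 -> S Y3; Y3 -> D X1; Y4 -> X2 A

Introduce a nonterminal for each terminal appearing in a rule of length ≥ 2: X1 → a, X2 → b, X3 → d, X4 → c.
Binarize each right-hand side of length ≥ 3 by chaining fresh nonterminals (Y1, Y2, …): affected rules were S → X1 X2 X1; S → D S D X1; D → X4 X2 A.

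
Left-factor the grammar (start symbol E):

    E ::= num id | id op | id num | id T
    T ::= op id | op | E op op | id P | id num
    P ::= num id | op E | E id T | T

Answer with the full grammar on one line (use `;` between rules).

E has alternatives sharing prefix 'id': factor to E → id E' with E' → op | num | T.
T has alternatives sharing prefix 'op': factor to T → op T' with T' → id | ε.
T has alternatives sharing prefix 'id': factor to T → id T'' with T'' → P | num.

E ::= num id | id E'; T ::= E op op | op T' | id T''; P ::= num id | op E | E id T | T; E' ::= op | num | T; T' ::= id | eps; T'' ::= P | num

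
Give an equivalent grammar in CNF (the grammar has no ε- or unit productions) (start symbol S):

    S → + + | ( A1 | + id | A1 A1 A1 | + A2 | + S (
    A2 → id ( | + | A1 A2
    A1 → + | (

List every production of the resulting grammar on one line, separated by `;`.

Introduce a nonterminal for each terminal appearing in a rule of length ≥ 2: X1 → +, X2 → (, X3 → id.
Binarize each right-hand side of length ≥ 3 by chaining fresh nonterminals (Y1, Y2, …): affected rules were S → A1 A1 A1; S → X1 S X2.

S → X1 X1 | X2 A1 | X1 X3 | A1 Y1 | X1 A2 | X1 Y2; A2 → X3 X2 | + | A1 A2; A1 → + | (; X1 → +; X2 → (; X3 → id; Y1 → A1 A1; Y2 → S X2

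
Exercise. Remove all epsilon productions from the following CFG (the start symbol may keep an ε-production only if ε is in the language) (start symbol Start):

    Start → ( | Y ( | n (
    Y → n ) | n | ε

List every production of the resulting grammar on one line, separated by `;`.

Nullable set = {Y}.
ε ∉ L(G), so no ε-production is kept.

Start → ( | Y ( | n (; Y → n ) | n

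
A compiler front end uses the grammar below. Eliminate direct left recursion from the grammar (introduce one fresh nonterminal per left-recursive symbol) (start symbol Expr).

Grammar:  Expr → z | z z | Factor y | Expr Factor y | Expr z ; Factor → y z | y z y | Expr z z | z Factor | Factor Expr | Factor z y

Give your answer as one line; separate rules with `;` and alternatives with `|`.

Expr → z Expr1 | z z Expr1 | Factor y Expr1; Factor → y z Factor1 | y z y Factor1 | Expr z z Factor1 | z Factor Factor1; Expr1 → Factor y Expr1 | z Expr1 | eps; Factor1 → Expr Factor1 | z y Factor1 | eps

Expr, Factor are directly left-recursive.
For Expr: α = {Factor y, z}, β = {z, z z, Factor y}. Rewrite as Expr → β Expr1 and Expr1 → α Expr1 | ε.
For Factor: α = {Expr, z y}, β = {y z, y z y, Expr z z, z Factor}. Rewrite as Factor → β Factor1 and Factor1 → α Factor1 | ε.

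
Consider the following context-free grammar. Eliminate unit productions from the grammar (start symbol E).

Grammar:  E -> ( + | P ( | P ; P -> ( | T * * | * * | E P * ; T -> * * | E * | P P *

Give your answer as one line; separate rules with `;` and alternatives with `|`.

E -> ( + | P ( | ( | T * * | * * | E P *; P -> ( | T * * | * * | E P *; T -> * * | E * | P P *

Unit pairs: E ⇒* {P}.
For each unit pair (A, B), copy every non-unit production of B to A, then drop all unit productions.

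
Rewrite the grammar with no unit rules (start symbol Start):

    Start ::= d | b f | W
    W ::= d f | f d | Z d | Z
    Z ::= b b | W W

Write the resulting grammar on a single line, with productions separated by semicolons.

Start ::= b b | W W | d | b f | d f | f d | Z d; W ::= b b | W W | d f | f d | Z d; Z ::= b b | W W

Unit pairs: Start ⇒* {W, Z}; W ⇒* {Z}.
For each unit pair (A, B), copy every non-unit production of B to A, then drop all unit productions.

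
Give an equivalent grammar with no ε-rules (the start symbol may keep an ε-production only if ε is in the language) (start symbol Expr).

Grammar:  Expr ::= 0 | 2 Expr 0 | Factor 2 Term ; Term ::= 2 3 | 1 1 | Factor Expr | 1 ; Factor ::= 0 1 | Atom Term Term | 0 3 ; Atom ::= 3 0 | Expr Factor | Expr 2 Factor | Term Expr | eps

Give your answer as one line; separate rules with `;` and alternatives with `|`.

Expr ::= 0 | 2 Expr 0 | Factor 2 Term; Term ::= 2 3 | 1 1 | Factor Expr | 1; Factor ::= 0 1 | Atom Term Term | Term Term | 0 3; Atom ::= 3 0 | Expr Factor | Expr 2 Factor | Term Expr

Nullable set = {Atom}.
ε ∉ L(G), so no ε-production is kept.
Expand every rule over subsets of its nullable positions: Factor → Atom Term Term gives Atom Term Term | Term Term.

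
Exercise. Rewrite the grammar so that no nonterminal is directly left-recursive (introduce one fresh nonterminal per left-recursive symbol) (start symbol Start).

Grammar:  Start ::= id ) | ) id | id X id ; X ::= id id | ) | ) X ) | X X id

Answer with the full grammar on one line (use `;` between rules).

Start ::= id ) | ) id | id X id; X ::= id id X1 | ) X1 | ) X ) X1; X1 ::= X id X1 | ε

X is directly left-recursive.
For X: α = {X id}, β = {id id, ), ) X )}. Rewrite as X → β X1 and X1 → α X1 | ε.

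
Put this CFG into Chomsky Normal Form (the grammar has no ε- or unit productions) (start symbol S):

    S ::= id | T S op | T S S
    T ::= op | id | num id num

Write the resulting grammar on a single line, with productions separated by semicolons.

S ::= id | T Y1 | T Y2; T ::= op | id | X2 Y3; X1 ::= op; X2 ::= num; X3 ::= id; Y1 ::= S X1; Y2 ::= S S; Y3 ::= X3 X2

Introduce a nonterminal for each terminal appearing in a rule of length ≥ 2: X1 → op, X2 → num, X3 → id.
Binarize each right-hand side of length ≥ 3 by chaining fresh nonterminals (Y1, Y2, …): affected rules were S → T S X1; S → T S S; T → X2 X3 X2.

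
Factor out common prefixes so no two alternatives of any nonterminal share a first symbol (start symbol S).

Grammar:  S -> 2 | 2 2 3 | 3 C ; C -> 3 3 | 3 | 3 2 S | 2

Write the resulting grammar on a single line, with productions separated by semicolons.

S -> 3 C | 2 S'; C -> 2 | 3 C'; S' -> ε | 2 3; C' -> 3 | ε | 2 S

S has alternatives sharing prefix '2': factor to S → 2 S' with S' → ε | 2 3.
C has alternatives sharing prefix '3': factor to C → 3 C' with C' → 3 | ε | 2 S.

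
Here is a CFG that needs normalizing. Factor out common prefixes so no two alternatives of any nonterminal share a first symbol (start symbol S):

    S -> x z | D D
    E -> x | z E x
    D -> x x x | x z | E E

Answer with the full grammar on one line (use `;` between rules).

D has alternatives sharing prefix 'x': factor to D → x D' with D' → x x | z.

S -> x z | D D; E -> x | z E x; D -> E E | x D'; D' -> x x | z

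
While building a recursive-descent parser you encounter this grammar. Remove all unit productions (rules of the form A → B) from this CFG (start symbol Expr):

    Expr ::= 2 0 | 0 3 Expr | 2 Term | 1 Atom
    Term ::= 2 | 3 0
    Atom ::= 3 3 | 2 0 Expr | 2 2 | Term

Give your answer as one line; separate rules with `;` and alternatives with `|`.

Expr ::= 2 0 | 0 3 Expr | 2 Term | 1 Atom; Term ::= 2 | 3 0; Atom ::= 2 | 3 0 | 3 3 | 2 0 Expr | 2 2

Unit pairs: Atom ⇒* {Term}.
For each unit pair (A, B), copy every non-unit production of B to A, then drop all unit productions.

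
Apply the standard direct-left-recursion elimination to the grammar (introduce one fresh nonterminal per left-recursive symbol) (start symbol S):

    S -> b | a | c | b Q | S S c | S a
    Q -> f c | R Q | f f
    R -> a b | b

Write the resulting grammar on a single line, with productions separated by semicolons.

S is directly left-recursive.
For S: α = {S c, a}, β = {b, a, c, b Q}. Rewrite as S → β S' and S' → α S' | ε.

S -> b S' | a S' | c S' | b Q S'; Q -> f c | R Q | f f; R -> a b | b; S' -> S c S' | a S' | ε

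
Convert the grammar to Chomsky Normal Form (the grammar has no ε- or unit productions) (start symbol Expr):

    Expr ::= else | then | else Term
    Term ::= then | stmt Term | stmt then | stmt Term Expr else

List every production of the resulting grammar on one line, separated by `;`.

Introduce a nonterminal for each terminal appearing in a rule of length ≥ 2: X1 → else, X2 → stmt, X3 → then.
Binarize each right-hand side of length ≥ 3 by chaining fresh nonterminals (Y1, Y2, …): affected rules were Term → X2 Term Expr X1.

Expr ::= else | then | X1 Term; Term ::= then | X2 Term | X2 X3 | X2 Y1; X1 ::= else; X2 ::= stmt; X3 ::= then; Y1 ::= Term Y2; Y2 ::= Expr X1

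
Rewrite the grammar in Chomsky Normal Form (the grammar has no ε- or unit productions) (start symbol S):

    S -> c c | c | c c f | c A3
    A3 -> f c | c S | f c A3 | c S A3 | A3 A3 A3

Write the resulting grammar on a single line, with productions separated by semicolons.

S -> X1 X1 | c | X1 Y1 | X1 A3; A3 -> X2 X1 | X1 S | X2 Y2 | X1 Y3 | A3 Y4; X1 -> c; X2 -> f; Y1 -> X1 X2; Y2 -> X1 A3; Y3 -> S A3; Y4 -> A3 A3

Introduce a nonterminal for each terminal appearing in a rule of length ≥ 2: X1 → c, X2 → f.
Binarize each right-hand side of length ≥ 3 by chaining fresh nonterminals (Y1, Y2, …): affected rules were S → X1 X1 X2; A3 → X2 X1 A3; A3 → X1 S A3; A3 → A3 A3 A3.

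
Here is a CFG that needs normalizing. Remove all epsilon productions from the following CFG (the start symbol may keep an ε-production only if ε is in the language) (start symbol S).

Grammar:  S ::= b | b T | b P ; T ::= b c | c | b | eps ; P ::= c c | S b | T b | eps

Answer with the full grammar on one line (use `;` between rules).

S ::= b | b T | b P; T ::= b c | c | b; P ::= c c | S b | T b | b

Nullable set = {P, T}.
ε ∉ L(G), so no ε-production is kept.
Add the nullable-subset variants: P → T b gives T b | b.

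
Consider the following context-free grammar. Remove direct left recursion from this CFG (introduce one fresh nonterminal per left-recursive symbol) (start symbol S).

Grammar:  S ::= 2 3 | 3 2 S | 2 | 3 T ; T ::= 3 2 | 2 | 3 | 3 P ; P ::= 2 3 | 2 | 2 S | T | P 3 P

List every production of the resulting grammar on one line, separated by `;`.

P is directly left-recursive.
For P: α = {3 P}, β = {2 3, 2, 2 S, T}. Rewrite as P → β P' and P' → α P' | ε.

S ::= 2 3 | 3 2 S | 2 | 3 T; T ::= 3 2 | 2 | 3 | 3 P; P ::= 2 3 P' | 2 P' | 2 S P' | T P'; P' ::= 3 P P' | ε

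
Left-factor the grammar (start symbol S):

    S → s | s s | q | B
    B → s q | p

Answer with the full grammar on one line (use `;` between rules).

S has alternatives sharing prefix 's': factor to S → s S' with S' → ε | s.

S → q | B | s S'; B → s q | p; S' → epsilon | s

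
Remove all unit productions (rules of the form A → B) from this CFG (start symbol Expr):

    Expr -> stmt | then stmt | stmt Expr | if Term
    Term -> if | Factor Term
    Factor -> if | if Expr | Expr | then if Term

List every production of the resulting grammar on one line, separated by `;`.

Expr -> stmt | then stmt | stmt Expr | if Term; Term -> if | Factor Term; Factor -> if | if Expr | then if Term | stmt | then stmt | stmt Expr | if Term

Unit pairs: Factor ⇒* {Expr}.
For each unit pair (A, B), copy every non-unit production of B to A, then drop all unit productions.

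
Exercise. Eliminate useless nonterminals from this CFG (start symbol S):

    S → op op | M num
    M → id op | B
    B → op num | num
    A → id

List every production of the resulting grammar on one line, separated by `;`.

S → op op | M num; M → id op | B; B → op num | num

Generating nonterminals: {A, B, M, S}.
Reachable from S after that: {B, M, S}.
Removed useless symbols: {A} and every production mentioning them.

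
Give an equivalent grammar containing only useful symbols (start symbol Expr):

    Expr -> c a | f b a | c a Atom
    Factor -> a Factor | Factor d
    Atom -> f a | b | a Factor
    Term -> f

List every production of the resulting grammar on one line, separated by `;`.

Expr -> c a | f b a | c a Atom; Atom -> f a | b

Generating nonterminals: {Atom, Expr, Term}.
Reachable from Expr after that: {Atom, Expr}.
Removed useless symbols: {Factor, Term} and every production mentioning them.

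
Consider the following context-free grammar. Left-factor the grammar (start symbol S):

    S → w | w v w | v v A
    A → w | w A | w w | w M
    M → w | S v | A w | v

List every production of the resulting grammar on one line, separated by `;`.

S has alternatives sharing prefix 'w': factor to S → w S' with S' → ε | v w.
A has alternatives sharing prefix 'w': factor to A → w A' with A' → ε | A | w | M.

S → v v A | w S'; A → w A'; M → w | S v | A w | v; S' → ε | v w; A' → ε | A | w | M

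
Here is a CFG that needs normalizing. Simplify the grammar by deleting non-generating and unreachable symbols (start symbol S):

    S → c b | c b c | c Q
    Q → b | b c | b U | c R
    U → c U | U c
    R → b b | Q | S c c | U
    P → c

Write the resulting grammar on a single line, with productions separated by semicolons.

S → c b | c b c | c Q; Q → b | b c | c R; R → b b | Q | S c c

Generating nonterminals: {P, Q, R, S}.
Reachable from S after that: {Q, R, S}.
Removed useless symbols: {P, U} and every production mentioning them.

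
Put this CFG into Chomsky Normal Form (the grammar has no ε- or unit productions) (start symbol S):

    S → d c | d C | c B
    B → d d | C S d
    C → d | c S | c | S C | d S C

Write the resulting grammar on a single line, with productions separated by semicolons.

Introduce a nonterminal for each terminal appearing in a rule of length ≥ 2: X1 → d, X2 → c.
Binarize each right-hand side of length ≥ 3 by chaining fresh nonterminals (Y1, Y2, …): affected rules were B → C S X1; C → X1 S C.

S → X1 X2 | X1 C | X2 B; B → X1 X1 | C Y1; C → d | X2 S | c | S C | X1 Y2; X1 → d; X2 → c; Y1 → S X1; Y2 → S C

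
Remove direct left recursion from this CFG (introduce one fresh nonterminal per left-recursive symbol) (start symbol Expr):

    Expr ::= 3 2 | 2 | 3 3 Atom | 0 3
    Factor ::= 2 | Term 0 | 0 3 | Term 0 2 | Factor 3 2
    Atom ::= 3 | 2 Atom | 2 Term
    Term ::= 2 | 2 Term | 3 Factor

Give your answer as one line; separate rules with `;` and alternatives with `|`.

Left recursion appears on Factor.
For Factor: α = {3 2}, β = {2, Term 0, 0 3, Term 0 2}. Rewrite as Factor → β Factor1 and Factor1 → α Factor1 | ε.

Expr ::= 3 2 | 2 | 3 3 Atom | 0 3; Factor ::= 2 Factor1 | Term 0 Factor1 | 0 3 Factor1 | Term 0 2 Factor1; Atom ::= 3 | 2 Atom | 2 Term; Term ::= 2 | 2 Term | 3 Factor; Factor1 ::= 3 2 Factor1 | ε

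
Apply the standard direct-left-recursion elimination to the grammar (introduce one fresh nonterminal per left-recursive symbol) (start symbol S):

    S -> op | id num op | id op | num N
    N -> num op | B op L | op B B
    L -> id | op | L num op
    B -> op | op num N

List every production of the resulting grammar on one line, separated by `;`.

S -> op | id num op | id op | num N; N -> num op | B op L | op B B; L -> id L' | op L'; B -> op | op num N; L' -> num op L' | eps

Directly left-recursive nonterminal: L.
For L: α = {num op}, β = {id, op}. Rewrite as L → β L' and L' → α L' | ε.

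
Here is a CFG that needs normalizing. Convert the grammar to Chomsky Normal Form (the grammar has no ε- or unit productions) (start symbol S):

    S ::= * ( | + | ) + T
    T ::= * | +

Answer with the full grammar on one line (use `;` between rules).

Introduce a nonterminal for each terminal appearing in a rule of length ≥ 2: X1 → *, X2 → (, X3 → ), X4 → +.
Binarize each right-hand side of length ≥ 3 by chaining fresh nonterminals (Y1, Y2, …): affected rules were S → X3 X4 T.

S ::= X1 X2 | + | X3 Y1; T ::= * | +; X1 ::= *; X2 ::= (; X3 ::= ); X4 ::= +; Y1 ::= X4 T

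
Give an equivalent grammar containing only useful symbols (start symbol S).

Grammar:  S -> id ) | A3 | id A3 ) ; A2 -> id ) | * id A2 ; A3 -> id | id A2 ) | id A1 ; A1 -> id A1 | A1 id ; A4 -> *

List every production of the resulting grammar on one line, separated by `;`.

S -> id ) | A3 | id A3 ); A2 -> id ) | * id A2; A3 -> id | id A2 )

Generating nonterminals: {A2, A3, A4, S}.
Reachable from S after that: {A2, A3, S}.
Removed useless symbols: {A1, A4} and every production mentioning them.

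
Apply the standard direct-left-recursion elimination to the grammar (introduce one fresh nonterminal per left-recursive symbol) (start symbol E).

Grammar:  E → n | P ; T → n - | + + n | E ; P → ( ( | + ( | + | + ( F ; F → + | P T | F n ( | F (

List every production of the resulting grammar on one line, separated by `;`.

E → n | P; T → n - | + + n | E; P → ( ( | + ( | + | + ( F; F → + F' | P T F'; F' → n ( F' | ( F' | ε

Directly left-recursive nonterminal: F.
For F: α = {n (, (}, β = {+, P T}. Rewrite as F → β F' and F' → α F' | ε.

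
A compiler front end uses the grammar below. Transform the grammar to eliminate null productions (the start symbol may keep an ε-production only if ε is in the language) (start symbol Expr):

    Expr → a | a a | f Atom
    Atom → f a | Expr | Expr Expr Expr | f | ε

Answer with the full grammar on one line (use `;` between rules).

Expr → a | a a | f Atom | f; Atom → f a | Expr | Expr Expr Expr | f

Nullable set = {Atom}.
ε ∉ L(G), so no ε-production is kept.
For each production, add variants omitting each subset of nullable occurrences: Expr → f Atom gives f Atom | f.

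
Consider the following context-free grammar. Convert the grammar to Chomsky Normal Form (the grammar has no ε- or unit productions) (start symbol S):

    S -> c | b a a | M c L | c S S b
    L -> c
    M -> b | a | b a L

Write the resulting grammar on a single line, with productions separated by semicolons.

Introduce a nonterminal for each terminal appearing in a rule of length ≥ 2: X1 → b, X2 → a, X3 → c.
Binarize each right-hand side of length ≥ 3 by chaining fresh nonterminals (Y1, Y2, …): affected rules were S → X1 X2 X2; S → M X3 L; S → X3 S S X1; M → X1 X2 L.

S -> c | X1 Y1 | M Y2 | X3 Y3; L -> c; M -> b | a | X1 Y5; X1 -> b; X2 -> a; X3 -> c; Y1 -> X2 X2; Y2 -> X3 L; Y3 -> S Y4; Y4 -> S X1; Y5 -> X2 L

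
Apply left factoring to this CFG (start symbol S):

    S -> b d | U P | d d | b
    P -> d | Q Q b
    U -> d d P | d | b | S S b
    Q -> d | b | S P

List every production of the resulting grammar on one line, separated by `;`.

S has alternatives sharing prefix 'b': factor to S → b S' with S' → d | ε.
U has alternatives sharing prefix 'd': factor to U → d U' with U' → d P | ε.

S -> U P | d d | b S'; P -> d | Q Q b; U -> b | S S b | d U'; Q -> d | b | S P; S' -> d | ε; U' -> d P | ε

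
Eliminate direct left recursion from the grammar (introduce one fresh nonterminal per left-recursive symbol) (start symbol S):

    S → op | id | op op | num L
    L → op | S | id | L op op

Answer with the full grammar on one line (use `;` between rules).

S → op | id | op op | num L; L → op L' | S L' | id L'; L' → op op L' | epsilon

Directly left-recursive nonterminal: L.
For L: α = {op op}, β = {op, S, id}. Rewrite as L → β L' and L' → α L' | ε.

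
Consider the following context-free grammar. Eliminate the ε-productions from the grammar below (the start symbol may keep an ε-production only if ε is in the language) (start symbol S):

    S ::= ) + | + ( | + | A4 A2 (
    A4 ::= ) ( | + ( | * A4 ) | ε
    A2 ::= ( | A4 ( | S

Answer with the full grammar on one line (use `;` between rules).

Nullable nonterminals: {A4}.
ε ∉ L(G), so no ε-production is kept.
Add the nullable-subset variants: S → A4 A2 ( gives A4 A2 ( | A2 (. A4 → * A4 ) gives * A4 ) | * ).

S ::= ) + | + ( | + | A4 A2 ( | A2 (; A4 ::= ) ( | + ( | * A4 ) | * ); A2 ::= ( | A4 ( | S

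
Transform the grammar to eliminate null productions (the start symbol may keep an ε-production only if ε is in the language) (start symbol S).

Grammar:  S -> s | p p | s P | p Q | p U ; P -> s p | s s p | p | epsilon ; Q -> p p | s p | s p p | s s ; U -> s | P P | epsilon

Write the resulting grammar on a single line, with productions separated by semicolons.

The nullable symbols are {P, U}.
ε ∉ L(G), so no ε-production is kept.
Expand every rule over subsets of its nullable positions: S → p U gives p U | p. U → P P gives P P | P.

S -> s | p p | s P | p Q | p U | p; P -> s p | s s p | p; Q -> p p | s p | s p p | s s; U -> s | P P | P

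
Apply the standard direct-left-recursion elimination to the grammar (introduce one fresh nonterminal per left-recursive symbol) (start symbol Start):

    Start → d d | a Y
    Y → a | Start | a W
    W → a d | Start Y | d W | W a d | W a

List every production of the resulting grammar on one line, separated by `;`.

Start → d d | a Y; Y → a | Start | a W; W → a d W1 | Start Y W1 | d W W1; W1 → a d W1 | a W1 | ε

W is directly left-recursive.
For W: α = {a d, a}, β = {a d, Start Y, d W}. Rewrite as W → β W1 and W1 → α W1 | ε.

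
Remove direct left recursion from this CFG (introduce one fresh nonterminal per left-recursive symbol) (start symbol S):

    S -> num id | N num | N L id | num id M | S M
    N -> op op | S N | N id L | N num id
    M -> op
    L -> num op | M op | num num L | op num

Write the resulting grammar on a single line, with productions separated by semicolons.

S -> num id S' | N num S' | N L id S' | num id M S'; N -> op op N' | S N N'; M -> op; L -> num op | M op | num num L | op num; S' -> M S' | ε; N' -> id L N' | num id N' | ε

Left recursion appears on S, N.
For S: α = {M}, β = {num id, N num, N L id, num id M}. Rewrite as S → β S' and S' → α S' | ε.
For N: α = {id L, num id}, β = {op op, S N}. Rewrite as N → β N' and N' → α N' | ε.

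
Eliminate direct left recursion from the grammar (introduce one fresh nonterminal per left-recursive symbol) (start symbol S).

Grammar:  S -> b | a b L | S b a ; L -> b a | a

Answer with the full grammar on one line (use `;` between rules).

S is directly left-recursive.
For S: α = {b a}, β = {b, a b L}. Rewrite as S → β S' and S' → α S' | ε.

S -> b S' | a b L S'; L -> b a | a; S' -> b a S' | ε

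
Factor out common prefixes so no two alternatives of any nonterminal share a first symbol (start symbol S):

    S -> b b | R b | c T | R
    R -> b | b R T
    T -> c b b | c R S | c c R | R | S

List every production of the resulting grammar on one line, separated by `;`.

S -> b b | c T | R S'; R -> b R'; T -> R | S | c T'; S' -> b | ε; R' -> ε | R T; T' -> b b | R S | c R

S has alternatives sharing prefix 'R': factor to S → R S' with S' → b | ε.
R has alternatives sharing prefix 'b': factor to R → b R' with R' → ε | R T.
T has alternatives sharing prefix 'c': factor to T → c T' with T' → b b | R S | c R.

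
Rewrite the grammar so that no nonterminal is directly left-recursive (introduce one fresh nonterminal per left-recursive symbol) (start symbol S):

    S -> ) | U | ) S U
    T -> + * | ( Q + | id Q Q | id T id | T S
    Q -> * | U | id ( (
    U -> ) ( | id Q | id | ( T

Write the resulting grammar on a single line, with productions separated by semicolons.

S -> ) | U | ) S U; T -> + * T' | ( Q + T' | id Q Q T' | id T id T'; Q -> * | U | id ( (; U -> ) ( | id Q | id | ( T; T' -> S T' | ε

Directly left-recursive nonterminal: T.
For T: α = {S}, β = {+ *, ( Q +, id Q Q, id T id}. Rewrite as T → β T' and T' → α T' | ε.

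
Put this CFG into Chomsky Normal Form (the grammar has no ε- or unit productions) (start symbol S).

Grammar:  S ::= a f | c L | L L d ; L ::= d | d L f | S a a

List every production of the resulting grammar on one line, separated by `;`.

S ::= X1 X2 | X3 L | L Y1; L ::= d | X4 Y2 | S Y3; X1 ::= a; X2 ::= f; X3 ::= c; X4 ::= d; Y1 ::= L X4; Y2 ::= L X2; Y3 ::= X1 X1

Introduce a nonterminal for each terminal appearing in a rule of length ≥ 2: X1 → a, X2 → f, X3 → c, X4 → d.
Binarize each right-hand side of length ≥ 3 by chaining fresh nonterminals (Y1, Y2, …): affected rules were S → L L X4; L → X4 L X2; L → S X1 X1.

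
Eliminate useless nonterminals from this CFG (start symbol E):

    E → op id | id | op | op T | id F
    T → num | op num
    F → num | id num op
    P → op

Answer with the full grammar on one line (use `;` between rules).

Generating nonterminals: {E, F, P, T}.
Reachable from E after that: {E, F, T}.
Removed useless symbols: {P} and every production mentioning them.

E → op id | id | op | op T | id F; T → num | op num; F → num | id num op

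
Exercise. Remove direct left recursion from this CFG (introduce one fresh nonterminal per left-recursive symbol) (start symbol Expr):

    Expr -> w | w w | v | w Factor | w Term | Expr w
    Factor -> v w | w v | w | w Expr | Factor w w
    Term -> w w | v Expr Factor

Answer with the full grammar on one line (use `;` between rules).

Expr -> w Expr1 | w w Expr1 | v Expr1 | w Factor Expr1 | w Term Expr1; Factor -> v w Factor1 | w v Factor1 | w Factor1 | w Expr Factor1; Term -> w w | v Expr Factor; Expr1 -> w Expr1 | ε; Factor1 -> w w Factor1 | ε

Directly left-recursive nonterminals: Expr, Factor.
For Expr: α = {w}, β = {w, w w, v, w Factor, w Term}. Rewrite as Expr → β Expr1 and Expr1 → α Expr1 | ε.
For Factor: α = {w w}, β = {v w, w v, w, w Expr}. Rewrite as Factor → β Factor1 and Factor1 → α Factor1 | ε.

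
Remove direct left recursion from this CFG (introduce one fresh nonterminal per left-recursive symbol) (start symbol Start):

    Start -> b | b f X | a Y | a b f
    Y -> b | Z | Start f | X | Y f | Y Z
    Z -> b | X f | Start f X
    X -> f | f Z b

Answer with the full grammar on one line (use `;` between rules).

Start -> b | b f X | a Y | a b f; Y -> b Y1 | Z Y1 | Start f Y1 | X Y1; Z -> b | X f | Start f X; X -> f | f Z b; Y1 -> f Y1 | Z Y1 | eps

Directly left-recursive nonterminal: Y.
For Y: α = {f, Z}, β = {b, Z, Start f, X}. Rewrite as Y → β Y1 and Y1 → α Y1 | ε.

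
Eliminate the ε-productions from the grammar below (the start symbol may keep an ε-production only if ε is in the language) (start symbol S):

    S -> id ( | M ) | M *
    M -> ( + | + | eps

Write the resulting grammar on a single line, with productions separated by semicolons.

S -> id ( | M ) | ) | M * | *; M -> ( + | +

Nullable set = {M}.
ε ∉ L(G), so no ε-production is kept.
Expand every rule over subsets of its nullable positions: S → M ) gives M ) | ). S → M * gives M * | *.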